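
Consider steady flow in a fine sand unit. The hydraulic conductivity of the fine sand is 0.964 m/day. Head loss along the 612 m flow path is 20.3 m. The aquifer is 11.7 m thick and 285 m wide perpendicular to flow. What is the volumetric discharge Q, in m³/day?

107

Cross-sectional area A = 285 × 11.7 = 3334 m².
Hydraulic gradient i = Δh / L = 20.3 / 612 = 0.03317.
Darcy's law: Q = K · A · i = 0.9640 × 3334 × 0.03317 = 106.6 m³/day.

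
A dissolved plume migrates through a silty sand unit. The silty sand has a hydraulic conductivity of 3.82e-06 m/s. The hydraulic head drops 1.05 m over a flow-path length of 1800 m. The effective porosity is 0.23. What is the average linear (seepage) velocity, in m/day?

Convert K: 3.82e-06 m/s × 86400 = 0.3300 m/day.
Hydraulic gradient i = Δh / L = 1.05 / 1800 = 0.0005833.
Darcy flux q = K · i = 0.3300 × 0.0005833 = 0.0001925 m/day.
Seepage velocity v = q / n_e = 0.0001925 / 0.23 = 0.0008371 m/day.

0.000837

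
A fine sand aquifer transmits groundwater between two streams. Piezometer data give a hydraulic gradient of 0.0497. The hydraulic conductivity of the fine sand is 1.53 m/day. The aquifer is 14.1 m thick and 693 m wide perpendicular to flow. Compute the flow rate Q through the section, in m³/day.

743

Cross-sectional area A = 693 × 14.1 = 9771 m².
Hydraulic gradient i = 0.0497.
Darcy's law: Q = K · A · i = 1.530 × 9771 × 0.04970 = 743.0 m³/day.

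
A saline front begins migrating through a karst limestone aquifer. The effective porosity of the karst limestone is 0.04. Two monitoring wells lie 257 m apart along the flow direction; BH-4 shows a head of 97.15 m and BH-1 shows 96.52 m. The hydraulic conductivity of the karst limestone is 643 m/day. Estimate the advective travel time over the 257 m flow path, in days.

6.52

Hydraulic gradient i = (97.15 − 96.52) / 257 = 0.63 / 257 = 0.002451.
Darcy flux q = K · i = 643.0 × 0.002451 = 1.576 m/day.
Seepage velocity v = q / n_e = 1.576 / 0.04 = 39.41 m/day.
Travel time t = L / v = 257 / 39.41 = 6.522 days.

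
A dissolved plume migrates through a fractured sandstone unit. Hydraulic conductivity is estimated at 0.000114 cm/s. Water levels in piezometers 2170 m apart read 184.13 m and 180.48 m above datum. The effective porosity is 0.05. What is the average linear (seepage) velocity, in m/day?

Convert K: 0.000114 cm/s × 864 = 0.09850 m/day.
Hydraulic gradient i = (184.13 − 180.48) / 2170 = 3.65 / 2170 = 0.001682.
Darcy flux q = K · i = 0.09850 × 0.001682 = 0.0001657 m/day.
Seepage velocity v = q / n_e = 0.0001657 / 0.05 = 0.003313 m/day.

0.00331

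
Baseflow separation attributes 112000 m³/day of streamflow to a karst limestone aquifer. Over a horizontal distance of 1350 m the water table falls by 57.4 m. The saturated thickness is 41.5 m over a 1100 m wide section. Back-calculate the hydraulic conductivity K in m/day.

Cross-sectional area A = 1100 × 41.5 = 45650 m².
Hydraulic gradient i = Δh / L = 57.4 / 1350 = 0.04252.
From Q = K·A·i, K = Q / (A·i) = 112000 / (45650 × 0.04252) = 57.70 m/day.

57.7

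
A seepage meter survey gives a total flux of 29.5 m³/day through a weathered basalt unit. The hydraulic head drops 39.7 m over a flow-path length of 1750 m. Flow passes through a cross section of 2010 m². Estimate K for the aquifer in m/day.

0.647

Hydraulic gradient i = Δh / L = 39.7 / 1750 = 0.02269.
From Q = K·A·i, K = Q / (A·i) = 29.5 / (2010 × 0.02269) = 0.6470 m/day.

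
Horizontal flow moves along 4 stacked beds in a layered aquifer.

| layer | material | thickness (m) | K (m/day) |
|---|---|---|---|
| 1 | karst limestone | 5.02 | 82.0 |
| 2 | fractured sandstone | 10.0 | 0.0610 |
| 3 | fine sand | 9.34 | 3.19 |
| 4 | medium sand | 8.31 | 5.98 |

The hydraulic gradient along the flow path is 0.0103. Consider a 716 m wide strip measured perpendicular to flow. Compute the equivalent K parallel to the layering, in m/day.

Flow is parallel to layering, so each bed carries its own Darcy discharge and the transmissivities add.
Σ(K_i·b_i) = 82.0×5.02 + 0.0610×10.0 + 3.19×9.34 + 5.98×8.31 = 491.7 m²/day.
Total thickness b = 32.67 m, so K_eq = Σ(K_i·b_i)/b = 15.05 m/day.

15.1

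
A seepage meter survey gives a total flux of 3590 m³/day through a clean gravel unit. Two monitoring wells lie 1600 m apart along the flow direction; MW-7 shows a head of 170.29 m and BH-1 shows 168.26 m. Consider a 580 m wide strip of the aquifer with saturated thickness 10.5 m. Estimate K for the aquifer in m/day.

465

Cross-sectional area A = 580 × 10.5 = 6090 m².
Hydraulic gradient i = (170.29 − 168.26) / 1600 = 2.03 / 1600 = 0.001269.
From Q = K·A·i, K = Q / (A·i) = 3590 / (6090 × 0.001269) = 464.6 m/day.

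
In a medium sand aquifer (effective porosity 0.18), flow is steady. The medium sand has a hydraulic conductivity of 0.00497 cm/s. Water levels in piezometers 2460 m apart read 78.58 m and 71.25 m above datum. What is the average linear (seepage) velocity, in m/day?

Convert K: 0.00497 cm/s × 864 = 4.294 m/day.
Hydraulic gradient i = (78.58 − 71.25) / 2460 = 7.33 / 2460 = 0.002980.
Darcy flux q = K · i = 4.294 × 0.002980 = 0.01279 m/day.
Seepage velocity v = q / n_e = 0.01279 / 0.18 = 0.07108 m/day.

0.0711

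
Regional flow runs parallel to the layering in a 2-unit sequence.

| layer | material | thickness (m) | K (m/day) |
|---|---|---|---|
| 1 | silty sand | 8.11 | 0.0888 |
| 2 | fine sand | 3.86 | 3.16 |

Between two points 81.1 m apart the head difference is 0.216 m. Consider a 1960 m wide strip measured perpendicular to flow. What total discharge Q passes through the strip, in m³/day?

67.4

Flow is parallel to layering, so each bed carries its own Darcy discharge and the transmissivities add.
Σ(K_i·b_i) = 0.0888×8.11 + 3.16×3.86 = 12.92 m²/day.
Hydraulic gradient i = Δh / L = 0.216 / 81.1 = 0.002663.
Q = Σ(K_i·b_i) · W · i = 12.92 × 1960 × 0.002663 = 67.43 m³/day.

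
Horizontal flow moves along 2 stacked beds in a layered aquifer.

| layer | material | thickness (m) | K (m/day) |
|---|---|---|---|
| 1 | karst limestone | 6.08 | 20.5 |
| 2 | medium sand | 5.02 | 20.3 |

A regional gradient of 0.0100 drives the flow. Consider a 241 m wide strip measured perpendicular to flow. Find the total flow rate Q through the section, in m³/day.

Flow is parallel to layering, so each bed carries its own Darcy discharge and the transmissivities add.
Σ(K_i·b_i) = 20.5×6.08 + 20.3×5.02 = 226.5 m²/day.
Hydraulic gradient i = 0.0100.
Q = Σ(K_i·b_i) · W · i = 226.5 × 241 × 0.01000 = 546.0 m³/day.

546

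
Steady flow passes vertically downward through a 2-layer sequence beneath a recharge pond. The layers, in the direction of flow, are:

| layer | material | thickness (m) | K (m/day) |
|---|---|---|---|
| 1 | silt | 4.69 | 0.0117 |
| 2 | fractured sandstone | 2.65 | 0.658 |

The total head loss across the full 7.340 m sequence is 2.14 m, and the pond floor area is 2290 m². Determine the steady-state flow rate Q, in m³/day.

Flow is perpendicular to layering, so the layers act in series and the equivalent K is the thickness-weighted harmonic mean.
Total thickness L = 4.69 + 2.65 = 7.340 m.
Σ(b_i/K_i) = 4.69/0.0117 + 2.65/0.658 = 404.9 d.
K_eq = L / Σ(b_i/K_i) = 7.340 / 404.9 = 0.01813 m/day.
Q = K_eq · A · (Δh/L) = 0.01813 × 2290 × (2.14/7.340) = 12.10 m³/day.

12.1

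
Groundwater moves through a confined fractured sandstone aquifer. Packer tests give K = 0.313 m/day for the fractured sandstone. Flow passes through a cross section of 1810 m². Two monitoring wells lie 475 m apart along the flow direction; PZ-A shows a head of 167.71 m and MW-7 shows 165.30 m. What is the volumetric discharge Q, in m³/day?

2.87

Hydraulic gradient i = (167.71 − 165.30) / 475 = 2.41 / 475 = 0.005074.
Darcy's law: Q = K · A · i = 0.3130 × 1810 × 0.005074 = 2.874 m³/day.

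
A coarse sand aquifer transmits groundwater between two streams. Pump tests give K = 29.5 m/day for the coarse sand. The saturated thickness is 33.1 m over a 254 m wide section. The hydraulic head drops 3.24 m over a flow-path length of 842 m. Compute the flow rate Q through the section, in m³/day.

Cross-sectional area A = 254 × 33.1 = 8407 m².
Hydraulic gradient i = Δh / L = 3.24 / 842 = 0.003848.
Darcy's law: Q = K · A · i = 29.50 × 8407 × 0.003848 = 954.4 m³/day.

954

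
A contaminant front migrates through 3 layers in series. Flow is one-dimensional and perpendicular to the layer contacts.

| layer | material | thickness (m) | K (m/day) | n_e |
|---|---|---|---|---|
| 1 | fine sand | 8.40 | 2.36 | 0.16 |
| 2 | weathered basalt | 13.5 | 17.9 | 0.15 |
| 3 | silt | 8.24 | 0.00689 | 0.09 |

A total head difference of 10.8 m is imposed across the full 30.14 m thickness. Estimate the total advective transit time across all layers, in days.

With flow normal to the layers, continuity requires the same specific discharge q through every layer.
Σ(b_i/K_i) = 8.40/2.36 + 13.5/17.9 + 8.24/0.00689 = 1200 d.
q = Δh / Σ(b_i/K_i) = 10.8 / 1200 = 0.008998 m/day.
In each layer the seepage velocity is v_i = q/n_i, so the layer transit time is t_i = b_i·n_i / q:
  layer 1 (fine sand): t_1 = 8.40 × 0.16 / 0.008998 = 149.4 d
  layer 2 (weathered basalt): t_2 = 13.5 × 0.15 / 0.008998 = 225.0 d
  layer 3 (silt): t_3 = 8.24 × 0.09 / 0.008998 = 82.42 d
Total t = Σ t_i = 456.8 days.

457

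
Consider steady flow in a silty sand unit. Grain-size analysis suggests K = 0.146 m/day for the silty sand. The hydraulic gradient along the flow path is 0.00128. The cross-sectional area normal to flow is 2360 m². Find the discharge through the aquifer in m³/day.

0.441

Hydraulic gradient i = 0.00128.
Darcy's law: Q = K · A · i = 0.1460 × 2360 × 0.001280 = 0.4410 m³/day.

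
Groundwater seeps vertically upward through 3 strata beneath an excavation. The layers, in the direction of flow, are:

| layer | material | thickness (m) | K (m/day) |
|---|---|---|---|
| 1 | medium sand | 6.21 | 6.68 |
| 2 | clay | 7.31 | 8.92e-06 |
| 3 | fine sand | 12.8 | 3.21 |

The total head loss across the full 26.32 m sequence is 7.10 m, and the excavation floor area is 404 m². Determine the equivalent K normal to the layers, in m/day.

3.21e-05

Flow is perpendicular to layering, so the layers act in series and the equivalent K is the thickness-weighted harmonic mean.
Total thickness L = 6.21 + 7.31 + 12.8 = 26.32 m.
Σ(b_i/K_i) = 6.21/6.68 + 7.31/8.92e-06 + 12.8/3.21 = 8.195e+05 d.
K_eq = L / Σ(b_i/K_i) = 26.32 / 8.195e+05 = 3.212e-05 m/day.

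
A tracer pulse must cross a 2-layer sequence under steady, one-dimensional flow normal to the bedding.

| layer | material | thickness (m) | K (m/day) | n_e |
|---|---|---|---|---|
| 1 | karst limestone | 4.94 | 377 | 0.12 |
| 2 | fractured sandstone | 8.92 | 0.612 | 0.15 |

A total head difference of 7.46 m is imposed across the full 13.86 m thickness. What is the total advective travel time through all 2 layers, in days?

3.78

With flow normal to the layers, continuity requires the same specific discharge q through every layer.
Σ(b_i/K_i) = 4.94/377 + 8.92/0.612 = 14.59 d.
q = Δh / Σ(b_i/K_i) = 7.46 / 14.59 = 0.5114 m/day.
In each layer the seepage velocity is v_i = q/n_i, so the layer transit time is t_i = b_i·n_i / q:
  layer 1 (karst limestone): t_1 = 4.94 × 0.12 / 0.5114 = 1.159 d
  layer 2 (fractured sandstone): t_2 = 8.92 × 0.15 / 0.5114 = 2.617 d
Total t = Σ t_i = 3.776 days.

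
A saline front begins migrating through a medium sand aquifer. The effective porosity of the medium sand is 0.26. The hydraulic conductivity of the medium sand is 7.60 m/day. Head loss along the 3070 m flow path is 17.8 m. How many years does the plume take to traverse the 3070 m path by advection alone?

Hydraulic gradient i = Δh / L = 17.8 / 3070 = 0.005798.
Darcy flux q = K · i = 7.600 × 0.005798 = 0.04407 m/day.
Seepage velocity v = q / n_e = 0.04407 / 0.26 = 0.1695 m/day.
Travel time t = L / v = 3070 / 0.1695 = 18114 days = 49.59 years.

49.6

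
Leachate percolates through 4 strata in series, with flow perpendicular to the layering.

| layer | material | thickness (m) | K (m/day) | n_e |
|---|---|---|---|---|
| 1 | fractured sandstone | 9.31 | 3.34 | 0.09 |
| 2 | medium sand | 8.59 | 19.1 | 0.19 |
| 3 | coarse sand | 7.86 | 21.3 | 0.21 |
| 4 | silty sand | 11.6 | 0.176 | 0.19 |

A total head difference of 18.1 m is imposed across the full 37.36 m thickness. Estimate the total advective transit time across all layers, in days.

24.3

With flow normal to the layers, continuity requires the same specific discharge q through every layer.
Σ(b_i/K_i) = 9.31/3.34 + 8.59/19.1 + 7.86/21.3 + 11.6/0.176 = 69.52 d.
q = Δh / Σ(b_i/K_i) = 18.1 / 69.52 = 0.2604 m/day.
In each layer the seepage velocity is v_i = q/n_i, so the layer transit time is t_i = b_i·n_i / q:
  layer 1 (fractured sandstone): t_1 = 9.31 × 0.09 / 0.2604 = 3.218 d
  layer 2 (medium sand): t_2 = 8.59 × 0.19 / 0.2604 = 6.268 d
  layer 3 (coarse sand): t_3 = 7.86 × 0.21 / 0.2604 = 6.339 d
  layer 4 (silty sand): t_4 = 11.6 × 0.19 / 0.2604 = 8.465 d
Total t = Σ t_i = 24.29 days.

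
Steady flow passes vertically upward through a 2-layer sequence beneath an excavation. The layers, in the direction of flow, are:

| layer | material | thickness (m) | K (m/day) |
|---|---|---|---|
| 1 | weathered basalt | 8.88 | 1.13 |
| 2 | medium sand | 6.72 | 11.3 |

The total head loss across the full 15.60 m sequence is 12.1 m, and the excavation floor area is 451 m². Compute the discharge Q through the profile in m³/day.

Flow is perpendicular to layering, so the layers act in series and the equivalent K is the thickness-weighted harmonic mean.
Total thickness L = 8.88 + 6.72 = 15.60 m.
Σ(b_i/K_i) = 8.88/1.13 + 6.72/11.3 = 8.453 d.
K_eq = L / Σ(b_i/K_i) = 15.60 / 8.453 = 1.845 m/day.
Q = K_eq · A · (Δh/L) = 1.845 × 451 × (12.1/15.60) = 645.6 m³/day.

646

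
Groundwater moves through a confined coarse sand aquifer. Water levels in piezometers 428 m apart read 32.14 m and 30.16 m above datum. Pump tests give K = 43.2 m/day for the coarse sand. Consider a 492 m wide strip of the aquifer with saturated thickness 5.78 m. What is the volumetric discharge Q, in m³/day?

Cross-sectional area A = 492 × 5.78 = 2844 m².
Hydraulic gradient i = (32.14 − 30.16) / 428 = 1.98 / 428 = 0.004626.
Darcy's law: Q = K · A · i = 43.20 × 2844 × 0.004626 = 568.3 m³/day.

568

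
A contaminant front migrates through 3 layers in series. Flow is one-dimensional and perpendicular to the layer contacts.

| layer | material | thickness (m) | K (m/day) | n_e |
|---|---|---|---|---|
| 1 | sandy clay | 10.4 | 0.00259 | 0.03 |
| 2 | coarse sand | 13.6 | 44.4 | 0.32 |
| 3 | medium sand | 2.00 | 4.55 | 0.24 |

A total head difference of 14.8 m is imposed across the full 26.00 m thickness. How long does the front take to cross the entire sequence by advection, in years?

With flow normal to the layers, continuity requires the same specific discharge q through every layer.
Σ(b_i/K_i) = 10.4/0.00259 + 13.6/44.4 + 2.00/4.55 = 4016 d.
q = Δh / Σ(b_i/K_i) = 14.8 / 4016 = 0.003685 m/day.
In each layer the seepage velocity is v_i = q/n_i, so the layer transit time is t_i = b_i·n_i / q:
  layer 1 (sandy clay): t_1 = 10.4 × 0.03 / 0.003685 = 84.67 d
  layer 2 (coarse sand): t_2 = 13.6 × 0.32 / 0.003685 = 1181 d
  layer 3 (medium sand): t_3 = 2.00 × 0.24 / 0.003685 = 130.3 d
Total t = Σ t_i = 1396 days = 3.822 years.

3.82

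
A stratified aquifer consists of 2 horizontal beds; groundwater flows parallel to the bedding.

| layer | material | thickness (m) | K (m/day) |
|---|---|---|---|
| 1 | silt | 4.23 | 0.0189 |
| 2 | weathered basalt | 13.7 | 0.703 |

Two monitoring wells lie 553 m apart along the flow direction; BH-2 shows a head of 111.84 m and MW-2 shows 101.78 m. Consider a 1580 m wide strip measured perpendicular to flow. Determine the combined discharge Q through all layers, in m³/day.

Flow is parallel to layering, so each bed carries its own Darcy discharge and the transmissivities add.
Σ(K_i·b_i) = 0.0189×4.23 + 0.703×13.7 = 9.711 m²/day.
Hydraulic gradient i = (111.84 − 101.78) / 553 = 10.06 / 553 = 0.01819.
Q = Σ(K_i·b_i) · W · i = 9.711 × 1580 × 0.01819 = 279.1 m³/day.

279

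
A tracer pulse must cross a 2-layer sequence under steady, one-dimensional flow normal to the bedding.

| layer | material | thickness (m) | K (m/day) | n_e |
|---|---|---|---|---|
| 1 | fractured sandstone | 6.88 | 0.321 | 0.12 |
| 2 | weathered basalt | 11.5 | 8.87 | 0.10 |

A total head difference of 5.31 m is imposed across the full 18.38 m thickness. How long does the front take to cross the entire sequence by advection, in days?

With flow normal to the layers, continuity requires the same specific discharge q through every layer.
Σ(b_i/K_i) = 6.88/0.321 + 11.5/8.87 = 22.73 d.
q = Δh / Σ(b_i/K_i) = 5.31 / 22.73 = 0.2336 m/day.
In each layer the seepage velocity is v_i = q/n_i, so the layer transit time is t_i = b_i·n_i / q:
  layer 1 (fractured sandstone): t_1 = 6.88 × 0.12 / 0.2336 = 3.534 d
  layer 2 (weathered basalt): t_2 = 11.5 × 0.10 / 0.2336 = 4.923 d
Total t = Σ t_i = 8.457 days.

8.46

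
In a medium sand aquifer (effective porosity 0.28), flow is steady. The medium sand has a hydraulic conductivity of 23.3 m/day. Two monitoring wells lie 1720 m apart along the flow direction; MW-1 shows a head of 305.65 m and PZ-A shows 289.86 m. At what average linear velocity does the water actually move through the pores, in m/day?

Hydraulic gradient i = (305.65 − 289.86) / 1720 = 15.79 / 1720 = 0.009180.
Darcy flux q = K · i = 23.30 × 0.009180 = 0.2139 m/day.
Seepage velocity v = q / n_e = 0.2139 / 0.28 = 0.7639 m/day.

0.764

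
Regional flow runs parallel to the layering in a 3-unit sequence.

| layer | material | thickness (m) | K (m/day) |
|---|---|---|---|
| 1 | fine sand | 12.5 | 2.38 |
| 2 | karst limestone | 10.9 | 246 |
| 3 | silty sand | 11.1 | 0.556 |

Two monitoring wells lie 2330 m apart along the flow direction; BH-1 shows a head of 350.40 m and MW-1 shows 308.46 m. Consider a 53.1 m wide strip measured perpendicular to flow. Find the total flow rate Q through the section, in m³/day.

Flow is parallel to layering, so each bed carries its own Darcy discharge and the transmissivities add.
Σ(K_i·b_i) = 2.38×12.5 + 246×10.9 + 0.556×11.1 = 2717 m²/day.
Hydraulic gradient i = (350.40 − 308.46) / 2330 = 41.94 / 2330 = 0.01800.
Q = Σ(K_i·b_i) · W · i = 2717 × 53.1 × 0.01800 = 2597 m³/day.

2600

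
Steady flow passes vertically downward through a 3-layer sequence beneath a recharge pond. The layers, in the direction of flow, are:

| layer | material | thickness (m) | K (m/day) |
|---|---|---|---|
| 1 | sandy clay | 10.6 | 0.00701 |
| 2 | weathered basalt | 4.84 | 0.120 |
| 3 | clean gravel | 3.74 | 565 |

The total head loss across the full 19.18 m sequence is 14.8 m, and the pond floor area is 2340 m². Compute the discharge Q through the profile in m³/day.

Flow is perpendicular to layering, so the layers act in series and the equivalent K is the thickness-weighted harmonic mean.
Total thickness L = 10.6 + 4.84 + 3.74 = 19.18 m.
Σ(b_i/K_i) = 10.6/0.00701 + 4.84/0.120 + 3.74/565 = 1552 d.
K_eq = L / Σ(b_i/K_i) = 19.18 / 1552 = 0.01235 m/day.
Q = K_eq · A · (Δh/L) = 0.01235 × 2340 × (14.8/19.18) = 22.31 m³/day.

22.3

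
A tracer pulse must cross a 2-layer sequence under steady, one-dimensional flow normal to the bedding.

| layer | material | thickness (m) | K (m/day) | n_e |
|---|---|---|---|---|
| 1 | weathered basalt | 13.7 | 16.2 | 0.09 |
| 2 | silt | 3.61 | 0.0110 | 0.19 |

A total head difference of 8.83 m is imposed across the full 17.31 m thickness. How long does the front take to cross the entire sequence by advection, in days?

71.5

With flow normal to the layers, continuity requires the same specific discharge q through every layer.
Σ(b_i/K_i) = 13.7/16.2 + 3.61/0.0110 = 329.0 d.
q = Δh / Σ(b_i/K_i) = 8.83 / 329.0 = 0.02684 m/day.
In each layer the seepage velocity is v_i = q/n_i, so the layer transit time is t_i = b_i·n_i / q:
  layer 1 (weathered basalt): t_1 = 13.7 × 0.09 / 0.02684 = 45.94 d
  layer 2 (silt): t_2 = 3.61 × 0.19 / 0.02684 = 25.56 d
Total t = Σ t_i = 71.50 days.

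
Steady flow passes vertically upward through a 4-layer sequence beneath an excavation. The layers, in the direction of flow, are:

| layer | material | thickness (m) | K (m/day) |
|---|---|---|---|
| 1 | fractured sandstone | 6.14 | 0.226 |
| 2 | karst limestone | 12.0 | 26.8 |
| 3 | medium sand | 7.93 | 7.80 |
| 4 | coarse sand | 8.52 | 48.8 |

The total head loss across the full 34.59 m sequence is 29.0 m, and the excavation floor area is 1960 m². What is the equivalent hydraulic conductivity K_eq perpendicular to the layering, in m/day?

1.20

Flow is perpendicular to layering, so the layers act in series and the equivalent K is the thickness-weighted harmonic mean.
Total thickness L = 6.14 + 12.0 + 7.93 + 8.52 = 34.59 m.
Σ(b_i/K_i) = 6.14/0.226 + 12.0/26.8 + 7.93/7.80 + 8.52/48.8 = 28.81 d.
K_eq = L / Σ(b_i/K_i) = 34.59 / 28.81 = 1.201 m/day.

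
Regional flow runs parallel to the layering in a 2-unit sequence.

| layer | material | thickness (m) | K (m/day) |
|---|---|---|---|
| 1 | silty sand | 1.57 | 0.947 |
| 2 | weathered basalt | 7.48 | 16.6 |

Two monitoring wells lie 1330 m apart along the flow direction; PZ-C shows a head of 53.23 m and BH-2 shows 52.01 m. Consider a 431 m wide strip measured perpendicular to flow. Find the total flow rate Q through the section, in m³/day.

49.7

Flow is parallel to layering, so each bed carries its own Darcy discharge and the transmissivities add.
Σ(K_i·b_i) = 0.947×1.57 + 16.6×7.48 = 125.7 m²/day.
Hydraulic gradient i = (53.23 − 52.01) / 1330 = 1.22 / 1330 = 0.0009173.
Q = Σ(K_i·b_i) · W · i = 125.7 × 431 × 0.0009173 = 49.68 m³/day.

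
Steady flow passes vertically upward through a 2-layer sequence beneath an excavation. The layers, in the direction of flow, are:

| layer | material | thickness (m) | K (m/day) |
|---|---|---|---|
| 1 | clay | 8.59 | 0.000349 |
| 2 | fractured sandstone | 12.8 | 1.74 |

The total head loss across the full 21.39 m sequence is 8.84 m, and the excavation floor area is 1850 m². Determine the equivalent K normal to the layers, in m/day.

Flow is perpendicular to layering, so the layers act in series and the equivalent K is the thickness-weighted harmonic mean.
Total thickness L = 8.59 + 12.8 = 21.39 m.
Σ(b_i/K_i) = 8.59/0.000349 + 12.8/1.74 = 24621 d.
K_eq = L / Σ(b_i/K_i) = 21.39 / 24621 = 0.0008688 m/day.

0.000869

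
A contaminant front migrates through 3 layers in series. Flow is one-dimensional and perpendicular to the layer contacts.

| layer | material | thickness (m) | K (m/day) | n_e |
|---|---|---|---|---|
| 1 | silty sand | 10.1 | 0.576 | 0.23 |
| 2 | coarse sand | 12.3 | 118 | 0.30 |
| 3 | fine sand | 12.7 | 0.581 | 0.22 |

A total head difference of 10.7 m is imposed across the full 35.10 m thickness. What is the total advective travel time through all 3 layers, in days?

With flow normal to the layers, continuity requires the same specific discharge q through every layer.
Σ(b_i/K_i) = 10.1/0.576 + 12.3/118 + 12.7/0.581 = 39.50 d.
q = Δh / Σ(b_i/K_i) = 10.7 / 39.50 = 0.2709 m/day.
In each layer the seepage velocity is v_i = q/n_i, so the layer transit time is t_i = b_i·n_i / q:
  layer 1 (silty sand): t_1 = 10.1 × 0.23 / 0.2709 = 8.575 d
  layer 2 (coarse sand): t_2 = 12.3 × 0.30 / 0.2709 = 13.62 d
  layer 3 (fine sand): t_3 = 12.7 × 0.22 / 0.2709 = 10.31 d
Total t = Σ t_i = 32.51 days.

32.5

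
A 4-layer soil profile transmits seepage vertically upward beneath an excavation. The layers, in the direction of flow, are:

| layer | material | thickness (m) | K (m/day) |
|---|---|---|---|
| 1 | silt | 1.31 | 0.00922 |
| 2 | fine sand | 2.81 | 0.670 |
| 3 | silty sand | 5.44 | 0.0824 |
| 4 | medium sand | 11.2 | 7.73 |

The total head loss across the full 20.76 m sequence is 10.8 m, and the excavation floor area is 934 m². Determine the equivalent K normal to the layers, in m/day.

0.0971

Flow is perpendicular to layering, so the layers act in series and the equivalent K is the thickness-weighted harmonic mean.
Total thickness L = 1.31 + 2.81 + 5.44 + 11.2 = 20.76 m.
Σ(b_i/K_i) = 1.31/0.00922 + 2.81/0.670 + 5.44/0.0824 + 11.2/7.73 = 213.7 d.
K_eq = L / Σ(b_i/K_i) = 20.76 / 213.7 = 0.09713 m/day.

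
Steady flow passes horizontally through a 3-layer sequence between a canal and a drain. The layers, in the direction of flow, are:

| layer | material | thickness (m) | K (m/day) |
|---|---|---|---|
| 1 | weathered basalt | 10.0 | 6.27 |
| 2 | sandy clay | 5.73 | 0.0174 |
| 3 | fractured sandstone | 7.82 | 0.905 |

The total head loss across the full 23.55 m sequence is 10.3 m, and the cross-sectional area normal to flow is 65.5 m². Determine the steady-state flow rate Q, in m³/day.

Flow is perpendicular to layering, so the layers act in series and the equivalent K is the thickness-weighted harmonic mean.
Total thickness L = 10.0 + 5.73 + 7.82 = 23.55 m.
Σ(b_i/K_i) = 10.0/6.27 + 5.73/0.0174 + 7.82/0.905 = 339.5 d.
K_eq = L / Σ(b_i/K_i) = 23.55 / 339.5 = 0.06936 m/day.
Q = K_eq · A · (Δh/L) = 0.06936 × 65.5 × (10.3/23.55) = 1.987 m³/day.

1.99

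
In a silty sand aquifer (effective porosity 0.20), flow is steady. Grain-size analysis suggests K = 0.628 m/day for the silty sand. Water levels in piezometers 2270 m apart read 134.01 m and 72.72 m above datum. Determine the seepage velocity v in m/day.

0.0848

Hydraulic gradient i = (134.01 − 72.72) / 2270 = 61.29 / 2270 = 0.02700.
Darcy flux q = K · i = 0.6280 × 0.02700 = 0.01696 m/day.
Seepage velocity v = q / n_e = 0.01696 / 0.20 = 0.08478 m/day.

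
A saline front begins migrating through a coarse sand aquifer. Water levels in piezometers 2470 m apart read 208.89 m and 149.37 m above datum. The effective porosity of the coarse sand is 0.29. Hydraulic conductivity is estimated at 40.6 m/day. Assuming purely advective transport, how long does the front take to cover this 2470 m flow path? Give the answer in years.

Hydraulic gradient i = (208.89 − 149.37) / 2470 = 59.52 / 2470 = 0.02410.
Darcy flux q = K · i = 40.60 × 0.02410 = 0.9783 m/day.
Seepage velocity v = q / n_e = 0.9783 / 0.29 = 3.374 m/day.
Travel time t = L / v = 2470 / 3.374 = 732.2 days = 2.005 years.

2.00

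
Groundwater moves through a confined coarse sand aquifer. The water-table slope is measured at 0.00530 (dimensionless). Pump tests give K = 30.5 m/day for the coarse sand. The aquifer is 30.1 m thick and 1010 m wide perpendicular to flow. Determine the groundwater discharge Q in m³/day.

4910

Cross-sectional area A = 1010 × 30.1 = 30401 m².
Hydraulic gradient i = 0.00530.
Darcy's law: Q = K · A · i = 30.50 × 30401 × 0.005300 = 4914 m³/day.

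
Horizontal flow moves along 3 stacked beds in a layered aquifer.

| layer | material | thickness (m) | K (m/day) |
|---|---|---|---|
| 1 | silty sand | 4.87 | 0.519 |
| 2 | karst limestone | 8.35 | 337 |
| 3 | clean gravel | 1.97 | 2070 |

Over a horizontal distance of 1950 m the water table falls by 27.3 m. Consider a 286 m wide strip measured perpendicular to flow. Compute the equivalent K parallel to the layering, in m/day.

454

Flow is parallel to layering, so each bed carries its own Darcy discharge and the transmissivities add.
Σ(K_i·b_i) = 0.519×4.87 + 337×8.35 + 2070×1.97 = 6894 m²/day.
Total thickness b = 15.19 m, so K_eq = Σ(K_i·b_i)/b = 453.9 m/day.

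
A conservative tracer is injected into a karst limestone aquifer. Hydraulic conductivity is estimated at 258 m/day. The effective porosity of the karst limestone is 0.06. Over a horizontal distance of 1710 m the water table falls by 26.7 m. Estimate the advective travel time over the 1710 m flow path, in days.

Hydraulic gradient i = Δh / L = 26.7 / 1710 = 0.01561.
Darcy flux q = K · i = 258.0 × 0.01561 = 4.028 m/day.
Seepage velocity v = q / n_e = 4.028 / 0.06 = 67.14 m/day.
Travel time t = L / v = 1710 / 67.14 = 25.47 days.

25.5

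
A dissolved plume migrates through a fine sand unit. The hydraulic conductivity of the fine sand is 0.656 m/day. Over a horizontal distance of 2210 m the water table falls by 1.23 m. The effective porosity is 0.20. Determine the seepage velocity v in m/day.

Hydraulic gradient i = Δh / L = 1.23 / 2210 = 0.0005566.
Darcy flux q = K · i = 0.6560 × 0.0005566 = 0.0003651 m/day.
Seepage velocity v = q / n_e = 0.0003651 / 0.20 = 0.001826 m/day.

0.00183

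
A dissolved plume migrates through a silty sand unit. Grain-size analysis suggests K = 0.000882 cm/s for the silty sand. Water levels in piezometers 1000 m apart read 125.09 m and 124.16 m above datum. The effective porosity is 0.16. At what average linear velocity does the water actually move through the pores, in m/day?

0.00443

Convert K: 0.000882 cm/s × 864 = 0.7620 m/day.
Hydraulic gradient i = (125.09 − 124.16) / 1000 = 0.93 / 1000 = 0.0009300.
Darcy flux q = K · i = 0.7620 × 0.0009300 = 0.0007087 m/day.
Seepage velocity v = q / n_e = 0.0007087 / 0.16 = 0.004429 m/day.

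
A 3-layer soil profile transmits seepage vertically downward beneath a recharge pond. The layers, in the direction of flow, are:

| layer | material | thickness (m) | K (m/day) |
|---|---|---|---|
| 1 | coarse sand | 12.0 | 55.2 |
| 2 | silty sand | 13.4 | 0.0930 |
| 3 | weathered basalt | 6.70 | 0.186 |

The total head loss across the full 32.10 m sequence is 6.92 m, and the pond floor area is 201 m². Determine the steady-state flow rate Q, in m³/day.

7.71

Flow is perpendicular to layering, so the layers act in series and the equivalent K is the thickness-weighted harmonic mean.
Total thickness L = 12.0 + 13.4 + 6.70 = 32.10 m.
Σ(b_i/K_i) = 12.0/55.2 + 13.4/0.0930 + 6.70/0.186 = 180.3 d.
K_eq = L / Σ(b_i/K_i) = 32.10 / 180.3 = 0.1780 m/day.
Q = K_eq · A · (Δh/L) = 0.1780 × 201 × (6.92/32.10) = 7.713 m³/day.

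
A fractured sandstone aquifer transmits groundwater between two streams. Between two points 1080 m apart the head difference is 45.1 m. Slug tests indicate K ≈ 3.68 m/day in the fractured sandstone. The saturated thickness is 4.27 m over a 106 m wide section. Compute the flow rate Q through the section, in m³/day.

Cross-sectional area A = 106 × 4.27 = 452.6 m².
Hydraulic gradient i = Δh / L = 45.1 / 1080 = 0.04176.
Darcy's law: Q = K · A · i = 3.680 × 452.6 × 0.04176 = 69.56 m³/day.

69.6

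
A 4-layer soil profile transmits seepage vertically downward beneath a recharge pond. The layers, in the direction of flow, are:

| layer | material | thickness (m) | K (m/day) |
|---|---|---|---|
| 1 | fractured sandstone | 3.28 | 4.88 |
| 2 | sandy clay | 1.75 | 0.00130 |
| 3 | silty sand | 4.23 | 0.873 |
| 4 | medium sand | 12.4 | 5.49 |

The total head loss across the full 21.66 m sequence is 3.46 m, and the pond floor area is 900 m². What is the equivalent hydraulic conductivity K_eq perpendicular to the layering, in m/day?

0.0160

Flow is perpendicular to layering, so the layers act in series and the equivalent K is the thickness-weighted harmonic mean.
Total thickness L = 3.28 + 1.75 + 4.23 + 12.4 = 21.66 m.
Σ(b_i/K_i) = 3.28/4.88 + 1.75/0.00130 + 4.23/0.873 + 12.4/5.49 = 1354 d.
K_eq = L / Σ(b_i/K_i) = 21.66 / 1354 = 0.01600 m/day.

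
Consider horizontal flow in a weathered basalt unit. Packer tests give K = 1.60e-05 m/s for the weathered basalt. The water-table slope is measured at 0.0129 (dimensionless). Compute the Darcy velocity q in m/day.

Convert K: 1.60e-05 m/s × 86400 = 1.382 m/day.
Hydraulic gradient i = 0.0129.
Specific discharge q = K · i = 1.382 × 0.01290 = 0.01783 m/day.

0.0178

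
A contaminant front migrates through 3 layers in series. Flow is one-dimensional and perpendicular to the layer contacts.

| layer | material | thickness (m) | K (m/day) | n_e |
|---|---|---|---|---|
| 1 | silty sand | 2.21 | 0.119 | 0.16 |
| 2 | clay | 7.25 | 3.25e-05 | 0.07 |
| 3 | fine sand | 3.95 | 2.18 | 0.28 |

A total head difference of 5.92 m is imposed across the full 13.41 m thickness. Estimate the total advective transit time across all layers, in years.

With flow normal to the layers, continuity requires the same specific discharge q through every layer.
Σ(b_i/K_i) = 2.21/0.119 + 7.25/3.25e-05 + 3.95/2.18 = 2.231e+05 d.
q = Δh / Σ(b_i/K_i) = 5.92 / 2.231e+05 = 2.654e-05 m/day.
In each layer the seepage velocity is v_i = q/n_i, so the layer transit time is t_i = b_i·n_i / q:
  layer 1 (silty sand): t_1 = 2.21 × 0.16 / 2.654e-05 = 13326 d
  layer 2 (clay): t_2 = 7.25 × 0.07 / 2.654e-05 = 19125 d
  layer 3 (fine sand): t_3 = 3.95 × 0.28 / 2.654e-05 = 41680 d
Total t = Σ t_i = 74131 days = 203.0 years.

203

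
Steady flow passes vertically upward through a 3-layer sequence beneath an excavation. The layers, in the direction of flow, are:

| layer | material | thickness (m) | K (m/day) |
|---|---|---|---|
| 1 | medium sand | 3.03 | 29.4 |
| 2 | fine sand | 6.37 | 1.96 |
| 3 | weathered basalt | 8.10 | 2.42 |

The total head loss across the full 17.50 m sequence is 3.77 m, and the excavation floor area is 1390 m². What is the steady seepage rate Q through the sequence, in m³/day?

782

Flow is perpendicular to layering, so the layers act in series and the equivalent K is the thickness-weighted harmonic mean.
Total thickness L = 3.03 + 6.37 + 8.10 = 17.50 m.
Σ(b_i/K_i) = 3.03/29.4 + 6.37/1.96 + 8.10/2.42 = 6.700 d.
K_eq = L / Σ(b_i/K_i) = 17.50 / 6.700 = 2.612 m/day.
Q = K_eq · A · (Δh/L) = 2.612 × 1390 × (3.77/17.50) = 782.1 m³/day.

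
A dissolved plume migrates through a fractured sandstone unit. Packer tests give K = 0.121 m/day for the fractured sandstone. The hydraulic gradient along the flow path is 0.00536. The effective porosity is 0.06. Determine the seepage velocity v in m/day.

Hydraulic gradient i = 0.00536.
Darcy flux q = K · i = 0.1210 × 0.005360 = 0.0006486 m/day.
Seepage velocity v = q / n_e = 0.0006486 / 0.06 = 0.01081 m/day.

0.0108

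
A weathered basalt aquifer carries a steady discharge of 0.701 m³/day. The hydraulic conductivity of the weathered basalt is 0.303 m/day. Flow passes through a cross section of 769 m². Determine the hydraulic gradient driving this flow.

From Q = K·A·i, i = Q / (K·A) = 0.701 / (0.3030 × 769.0) = 0.003008.

0.00301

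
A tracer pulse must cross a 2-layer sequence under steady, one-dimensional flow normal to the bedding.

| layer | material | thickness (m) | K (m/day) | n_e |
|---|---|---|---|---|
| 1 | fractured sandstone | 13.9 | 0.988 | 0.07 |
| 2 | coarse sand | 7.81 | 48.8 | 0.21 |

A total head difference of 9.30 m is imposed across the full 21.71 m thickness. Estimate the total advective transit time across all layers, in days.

With flow normal to the layers, continuity requires the same specific discharge q through every layer.
Σ(b_i/K_i) = 13.9/0.988 + 7.81/48.8 = 14.23 d.
q = Δh / Σ(b_i/K_i) = 9.30 / 14.23 = 0.6536 m/day.
In each layer the seepage velocity is v_i = q/n_i, so the layer transit time is t_i = b_i·n_i / q:
  layer 1 (fractured sandstone): t_1 = 13.9 × 0.07 / 0.6536 = 1.489 d
  layer 2 (coarse sand): t_2 = 7.81 × 0.21 / 0.6536 = 2.509 d
Total t = Σ t_i = 3.998 days.

4.00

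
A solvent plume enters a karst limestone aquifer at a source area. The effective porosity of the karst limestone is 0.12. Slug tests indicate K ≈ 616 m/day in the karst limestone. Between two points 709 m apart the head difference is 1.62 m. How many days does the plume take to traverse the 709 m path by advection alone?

60.4

Hydraulic gradient i = Δh / L = 1.62 / 709 = 0.002285.
Darcy flux q = K · i = 616.0 × 0.002285 = 1.408 m/day.
Seepage velocity v = q / n_e = 1.408 / 0.12 = 11.73 m/day.
Travel time t = L / v = 709 / 11.73 = 60.45 days.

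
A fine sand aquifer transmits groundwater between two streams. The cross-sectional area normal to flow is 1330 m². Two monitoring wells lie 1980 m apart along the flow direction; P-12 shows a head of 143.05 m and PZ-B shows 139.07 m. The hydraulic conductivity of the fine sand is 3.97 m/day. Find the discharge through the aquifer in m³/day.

Hydraulic gradient i = (143.05 − 139.07) / 1980 = 3.98 / 1980 = 0.002010.
Darcy's law: Q = K · A · i = 3.970 × 1330 × 0.002010 = 10.61 m³/day.

10.6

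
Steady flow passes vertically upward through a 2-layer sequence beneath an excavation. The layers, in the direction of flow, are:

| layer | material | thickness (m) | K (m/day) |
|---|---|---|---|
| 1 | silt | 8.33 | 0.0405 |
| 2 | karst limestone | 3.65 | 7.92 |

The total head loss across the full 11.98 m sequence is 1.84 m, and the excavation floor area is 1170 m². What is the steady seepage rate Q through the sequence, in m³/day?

Flow is perpendicular to layering, so the layers act in series and the equivalent K is the thickness-weighted harmonic mean.
Total thickness L = 8.33 + 3.65 = 11.98 m.
Σ(b_i/K_i) = 8.33/0.0405 + 3.65/7.92 = 206.1 d.
K_eq = L / Σ(b_i/K_i) = 11.98 / 206.1 = 0.05812 m/day.
Q = K_eq · A · (Δh/L) = 0.05812 × 1170 × (1.84/11.98) = 10.44 m³/day.

10.4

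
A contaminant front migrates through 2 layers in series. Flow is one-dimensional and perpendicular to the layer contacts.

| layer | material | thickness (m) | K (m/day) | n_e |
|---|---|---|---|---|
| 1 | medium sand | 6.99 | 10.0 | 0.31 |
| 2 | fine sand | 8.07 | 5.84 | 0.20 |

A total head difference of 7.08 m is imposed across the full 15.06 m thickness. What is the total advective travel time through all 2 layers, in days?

With flow normal to the layers, continuity requires the same specific discharge q through every layer.
Σ(b_i/K_i) = 6.99/10.0 + 8.07/5.84 = 2.081 d.
q = Δh / Σ(b_i/K_i) = 7.08 / 2.081 = 3.402 m/day.
In each layer the seepage velocity is v_i = q/n_i, so the layer transit time is t_i = b_i·n_i / q:
  layer 1 (medium sand): t_1 = 6.99 × 0.31 / 3.402 = 0.6369 d
  layer 2 (fine sand): t_2 = 8.07 × 0.20 / 3.402 = 0.4744 d
Total t = Σ t_i = 1.111 days.

1.11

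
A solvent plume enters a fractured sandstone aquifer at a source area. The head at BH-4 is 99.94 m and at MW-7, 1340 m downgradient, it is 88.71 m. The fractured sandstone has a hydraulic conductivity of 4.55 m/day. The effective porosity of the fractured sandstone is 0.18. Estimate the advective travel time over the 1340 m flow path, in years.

17.3

Hydraulic gradient i = (99.94 − 88.71) / 1340 = 11.23 / 1340 = 0.008381.
Darcy flux q = K · i = 4.550 × 0.008381 = 0.03813 m/day.
Seepage velocity v = q / n_e = 0.03813 / 0.18 = 0.2118 m/day.
Travel time t = L / v = 1340 / 0.2118 = 6325 days = 17.32 years.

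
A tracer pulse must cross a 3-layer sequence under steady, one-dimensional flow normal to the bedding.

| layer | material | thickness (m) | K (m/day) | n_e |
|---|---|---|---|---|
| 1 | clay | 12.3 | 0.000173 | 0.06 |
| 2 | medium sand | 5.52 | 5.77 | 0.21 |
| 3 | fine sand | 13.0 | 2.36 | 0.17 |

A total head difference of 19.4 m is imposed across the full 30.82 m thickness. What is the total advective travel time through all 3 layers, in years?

41.2

With flow normal to the layers, continuity requires the same specific discharge q through every layer.
Σ(b_i/K_i) = 12.3/0.000173 + 5.52/5.77 + 13.0/2.36 = 71105 d.
q = Δh / Σ(b_i/K_i) = 19.4 / 71105 = 0.0002728 m/day.
In each layer the seepage velocity is v_i = q/n_i, so the layer transit time is t_i = b_i·n_i / q:
  layer 1 (clay): t_1 = 12.3 × 0.06 / 0.0002728 = 2705 d
  layer 2 (medium sand): t_2 = 5.52 × 0.21 / 0.0002728 = 4249 d
  layer 3 (fine sand): t_3 = 13.0 × 0.17 / 0.0002728 = 8100 d
Total t = Σ t_i = 15054 days = 41.21 years.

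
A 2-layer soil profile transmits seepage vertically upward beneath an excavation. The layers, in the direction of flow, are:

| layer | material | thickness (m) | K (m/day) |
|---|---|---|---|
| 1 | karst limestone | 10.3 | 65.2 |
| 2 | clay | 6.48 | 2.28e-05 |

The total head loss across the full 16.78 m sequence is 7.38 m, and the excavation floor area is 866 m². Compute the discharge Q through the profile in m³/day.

0.0225

Flow is perpendicular to layering, so the layers act in series and the equivalent K is the thickness-weighted harmonic mean.
Total thickness L = 10.3 + 6.48 = 16.78 m.
Σ(b_i/K_i) = 10.3/65.2 + 6.48/2.28e-05 = 2.842e+05 d.
K_eq = L / Σ(b_i/K_i) = 16.78 / 2.842e+05 = 5.904e-05 m/day.
Q = K_eq · A · (Δh/L) = 5.904e-05 × 866 × (7.38/16.78) = 0.02249 m³/day.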